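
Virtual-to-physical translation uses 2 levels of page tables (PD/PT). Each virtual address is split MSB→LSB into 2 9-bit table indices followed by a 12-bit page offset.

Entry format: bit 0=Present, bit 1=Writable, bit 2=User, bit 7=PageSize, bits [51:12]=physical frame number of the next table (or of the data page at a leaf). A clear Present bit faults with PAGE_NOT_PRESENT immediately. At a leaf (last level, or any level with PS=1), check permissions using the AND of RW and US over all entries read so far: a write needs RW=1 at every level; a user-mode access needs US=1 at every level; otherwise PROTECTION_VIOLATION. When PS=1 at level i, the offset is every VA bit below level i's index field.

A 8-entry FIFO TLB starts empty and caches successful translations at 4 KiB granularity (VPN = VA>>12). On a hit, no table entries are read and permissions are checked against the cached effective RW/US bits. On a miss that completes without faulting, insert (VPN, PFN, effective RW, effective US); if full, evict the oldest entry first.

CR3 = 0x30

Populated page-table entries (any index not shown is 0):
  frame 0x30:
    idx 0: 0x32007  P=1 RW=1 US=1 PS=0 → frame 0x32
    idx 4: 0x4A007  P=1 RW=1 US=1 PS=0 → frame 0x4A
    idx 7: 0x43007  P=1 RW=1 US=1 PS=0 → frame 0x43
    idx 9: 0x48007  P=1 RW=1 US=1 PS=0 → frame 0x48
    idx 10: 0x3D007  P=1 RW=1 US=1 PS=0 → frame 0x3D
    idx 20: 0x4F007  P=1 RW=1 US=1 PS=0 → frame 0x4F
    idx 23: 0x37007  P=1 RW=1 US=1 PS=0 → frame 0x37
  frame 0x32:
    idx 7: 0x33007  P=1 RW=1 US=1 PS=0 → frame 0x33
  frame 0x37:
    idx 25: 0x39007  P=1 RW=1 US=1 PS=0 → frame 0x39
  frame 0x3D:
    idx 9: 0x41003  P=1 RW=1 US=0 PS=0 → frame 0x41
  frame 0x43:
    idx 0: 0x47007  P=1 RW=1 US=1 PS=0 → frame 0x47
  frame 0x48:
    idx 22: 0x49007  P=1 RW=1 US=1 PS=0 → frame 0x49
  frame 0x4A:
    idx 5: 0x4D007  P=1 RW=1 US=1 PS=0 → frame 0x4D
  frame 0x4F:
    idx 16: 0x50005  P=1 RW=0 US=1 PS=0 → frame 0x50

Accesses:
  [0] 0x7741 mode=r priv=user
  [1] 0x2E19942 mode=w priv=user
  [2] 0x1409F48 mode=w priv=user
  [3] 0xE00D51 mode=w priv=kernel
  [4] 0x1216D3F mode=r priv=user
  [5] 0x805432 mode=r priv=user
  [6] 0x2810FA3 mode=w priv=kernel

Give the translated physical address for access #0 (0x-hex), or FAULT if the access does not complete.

Walk each access:
#0 VA=0x7741 (r,user):
  L0 @0x30[0] → 0x32007  P=1,RW=1,US=1,PS=0
  L1 @0x32[7] → 0x33007  P=1,RW=1,US=1,PS=0
  ⇒ phys 0x33741  [2 reads]
#1 VA=0x2E19942 (w,user):
  L0 @0x30[23] → 0x37007  P=1,RW=1,US=1,PS=0
  L1 @0x37[25] → 0x39007  P=1,RW=1,US=1,PS=0
  ⇒ phys 0x39942  [2 reads]
#2 VA=0x1409F48 (w,user):
  L0 @0x30[10] → 0x3D007  P=1,RW=1,US=1,PS=0
  L1 @0x3D[9] → 0x41003  P=1,RW=1,US=0,PS=0
  ⇒ fault: PROTECTION_VIOLATION  — 2 lookups
#3 VA=0xE00D51 (w,kernel):
  L0 @0x30[7] → 0x43007  P=1,RW=1,US=1,PS=0
  L1 @0x43[0] → 0x47007  P=1,RW=1,US=1,PS=0
  ⇒ phys 0x47D51  [2 reads]
#4 VA=0x1216D3F (r,user):
  L0 @0x30[9] → 0x48007  P=1,RW=1,US=1,PS=0
  L1 @0x48[22] → 0x49007  P=1,RW=1,US=1,PS=0
  ⇒ phys 0x49D3F  [2 reads]
#5 VA=0x805432 (r,user):
  L0 @0x30[4] → 0x4A007  P=1,RW=1,US=1,PS=0
  L1 @0x4A[5] → 0x4D007  P=1,RW=1,US=1,PS=0
  ⇒ phys 0x4D432  [2 reads]
#6 VA=0x2810FA3 (w,kernel):
  L0 @0x30[20] → 0x4F007  P=1,RW=1,US=1,PS=0
  L1 @0x4F[16] → 0x50005  P=1,RW=0,US=1,PS=0
  ⇒ fault: PROTECTION_VIOLATION  — 2 lookups

Access #0 PA: 0x33741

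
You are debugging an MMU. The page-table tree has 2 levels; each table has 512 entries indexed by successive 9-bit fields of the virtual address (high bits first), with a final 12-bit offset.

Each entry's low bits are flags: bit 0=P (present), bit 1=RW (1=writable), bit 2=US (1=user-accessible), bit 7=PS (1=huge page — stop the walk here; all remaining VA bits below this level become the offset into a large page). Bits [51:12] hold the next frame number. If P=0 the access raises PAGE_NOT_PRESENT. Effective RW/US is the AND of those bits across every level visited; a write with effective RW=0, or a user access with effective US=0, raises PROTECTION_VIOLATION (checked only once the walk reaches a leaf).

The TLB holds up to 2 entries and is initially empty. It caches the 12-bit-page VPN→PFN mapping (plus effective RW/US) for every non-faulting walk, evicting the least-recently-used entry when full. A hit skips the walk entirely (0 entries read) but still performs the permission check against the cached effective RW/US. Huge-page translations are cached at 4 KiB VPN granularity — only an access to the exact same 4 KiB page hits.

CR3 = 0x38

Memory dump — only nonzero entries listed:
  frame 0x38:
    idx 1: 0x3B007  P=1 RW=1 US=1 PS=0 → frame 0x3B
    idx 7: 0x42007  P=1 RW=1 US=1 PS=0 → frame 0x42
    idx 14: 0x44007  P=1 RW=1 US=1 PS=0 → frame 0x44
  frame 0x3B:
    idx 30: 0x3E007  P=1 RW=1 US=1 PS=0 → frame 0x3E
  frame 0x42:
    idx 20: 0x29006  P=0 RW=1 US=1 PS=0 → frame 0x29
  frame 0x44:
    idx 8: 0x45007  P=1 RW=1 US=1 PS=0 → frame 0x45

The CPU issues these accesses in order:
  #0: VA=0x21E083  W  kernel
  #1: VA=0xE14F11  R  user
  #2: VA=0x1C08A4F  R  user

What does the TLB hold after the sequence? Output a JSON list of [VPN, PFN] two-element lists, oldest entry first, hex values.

Walk each access:
#0 VA=0x21E083 (w,kernel):
  lvl0: tbl 0x38, slot 1 ⇒ 0x3B007 (P1/RW1/US1/PS0)
  lvl1: tbl 0x3B, slot 30 ⇒ 0x3E007 (P1/RW1/US1/PS0)
  ✓ 0x3E083  — 2 lookups
#1 VA=0xE14F11 (r,user):
  lvl0: tbl 0x38, slot 7 ⇒ 0x42007 (P1/RW1/US1/PS0)
  lvl1: tbl 0x42, slot 20 ⇒ 0x29006 (P0/RW1/US1/PS0)
  → PAGE_NOT_PRESENT  (2 entries read)
#2 VA=0x1C08A4F (r,user):
  lvl0: tbl 0x38, slot 14 ⇒ 0x44007 (P1/RW1/US1/PS0)
  lvl1: tbl 0x44, slot 8 ⇒ 0x45007 (P1/RW1/US1/PS0)
  ✓ 0x45A4F  — 2 lookups

TLB: [["0x21E", "0x3E"], ["0x1C08", "0x45"]]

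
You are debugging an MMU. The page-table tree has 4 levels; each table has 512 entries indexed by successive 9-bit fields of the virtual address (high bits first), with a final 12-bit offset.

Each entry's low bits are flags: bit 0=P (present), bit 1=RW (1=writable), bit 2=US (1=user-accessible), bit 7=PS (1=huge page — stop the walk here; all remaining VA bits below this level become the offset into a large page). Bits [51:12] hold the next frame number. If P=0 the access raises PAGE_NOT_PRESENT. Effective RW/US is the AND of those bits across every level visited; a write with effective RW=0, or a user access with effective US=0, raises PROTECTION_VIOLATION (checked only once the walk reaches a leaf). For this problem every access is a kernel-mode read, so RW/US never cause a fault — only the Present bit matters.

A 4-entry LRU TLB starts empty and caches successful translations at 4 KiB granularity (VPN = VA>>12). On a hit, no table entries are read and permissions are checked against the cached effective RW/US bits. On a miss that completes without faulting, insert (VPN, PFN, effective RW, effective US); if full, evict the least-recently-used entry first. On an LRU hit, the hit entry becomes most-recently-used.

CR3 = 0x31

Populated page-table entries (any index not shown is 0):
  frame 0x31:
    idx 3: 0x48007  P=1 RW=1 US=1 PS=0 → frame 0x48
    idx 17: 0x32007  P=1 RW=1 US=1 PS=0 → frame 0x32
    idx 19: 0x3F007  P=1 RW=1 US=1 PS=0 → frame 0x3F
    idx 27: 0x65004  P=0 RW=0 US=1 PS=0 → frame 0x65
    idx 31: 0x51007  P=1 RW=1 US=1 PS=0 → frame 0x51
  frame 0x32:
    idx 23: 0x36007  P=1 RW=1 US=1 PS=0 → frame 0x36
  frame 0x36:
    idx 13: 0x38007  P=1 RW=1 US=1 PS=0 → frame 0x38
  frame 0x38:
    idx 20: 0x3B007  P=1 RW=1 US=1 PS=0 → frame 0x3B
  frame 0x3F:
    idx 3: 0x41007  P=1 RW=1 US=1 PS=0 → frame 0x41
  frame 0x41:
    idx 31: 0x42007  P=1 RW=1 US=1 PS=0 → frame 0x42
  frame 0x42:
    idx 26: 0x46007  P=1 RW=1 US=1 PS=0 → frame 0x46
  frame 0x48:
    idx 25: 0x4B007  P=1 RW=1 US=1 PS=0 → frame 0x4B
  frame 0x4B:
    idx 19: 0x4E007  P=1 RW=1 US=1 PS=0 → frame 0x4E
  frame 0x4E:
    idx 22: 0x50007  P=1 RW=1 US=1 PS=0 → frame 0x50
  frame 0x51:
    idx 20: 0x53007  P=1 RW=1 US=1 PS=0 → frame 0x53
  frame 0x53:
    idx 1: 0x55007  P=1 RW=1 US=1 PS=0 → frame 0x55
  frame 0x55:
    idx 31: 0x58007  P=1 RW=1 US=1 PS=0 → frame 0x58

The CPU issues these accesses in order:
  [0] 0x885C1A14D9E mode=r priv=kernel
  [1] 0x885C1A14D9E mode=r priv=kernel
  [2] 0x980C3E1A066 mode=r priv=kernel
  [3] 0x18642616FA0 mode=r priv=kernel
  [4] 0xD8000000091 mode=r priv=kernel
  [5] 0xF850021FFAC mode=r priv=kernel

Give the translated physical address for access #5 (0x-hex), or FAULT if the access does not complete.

Trace:
#0 VA=0x885C1A14D9E (r,kernel):
  L0 @0x31[17] → 0x32007  P=1,RW=1,US=1,PS=0
  L1 @0x32[23] → 0x36007  P=1,RW=1,US=1,PS=0
  L2 @0x36[13] → 0x38007  P=1,RW=1,US=1,PS=0
  L3 @0x38[20] → 0x3B007  P=1,RW=1,US=1,PS=0
  ⇒ phys 0x3BD9E  [4 reads]
#1 VA=0x885C1A14D9E (r,kernel):
  TLB hit vpn=0x885C1A14 → PA=0x3BD9E
#2 VA=0x980C3E1A066 (r,kernel):
  L0 @0x31[19] → 0x3F007  P=1,RW=1,US=1,PS=0
  L1 @0x3F[3] → 0x41007  P=1,RW=1,US=1,PS=0
  L2 @0x41[31] → 0x42007  P=1,RW=1,US=1,PS=0
  L3 @0x42[26] → 0x46007  P=1,RW=1,US=1,PS=0
  ⇒ phys 0x46066  [4 reads]
#3 VA=0x18642616FA0 (r,kernel):
  L0 @0x31[3] → 0x48007  P=1,RW=1,US=1,PS=0
  L1 @0x48[25] → 0x4B007  P=1,RW=1,US=1,PS=0
  L2 @0x4B[19] → 0x4E007  P=1,RW=1,US=1,PS=0
  L3 @0x4E[22] → 0x50007  P=1,RW=1,US=1,PS=0
  ⇒ phys 0x50FA0  [4 reads]
#4 VA=0xD8000000091 (r,kernel):
  L0 @0x31[27] → 0x65004  P=0,RW=0,US=1,PS=0
  ⇒ fault: PAGE_NOT_PRESENT  — 1 lookups
#5 VA=0xF850021FFAC (r,kernel):
  L0 @0x31[31] → 0x51007  P=1,RW=1,US=1,PS=0
  L1 @0x51[20] → 0x53007  P=1,RW=1,US=1,PS=0
  L2 @0x53[1] → 0x55007  P=1,RW=1,US=1,PS=0
  L3 @0x55[31] → 0x58007  P=1,RW=1,US=1,PS=0
  ⇒ phys 0x58FAC  [4 reads]

Access #5 PA: 0x58FAC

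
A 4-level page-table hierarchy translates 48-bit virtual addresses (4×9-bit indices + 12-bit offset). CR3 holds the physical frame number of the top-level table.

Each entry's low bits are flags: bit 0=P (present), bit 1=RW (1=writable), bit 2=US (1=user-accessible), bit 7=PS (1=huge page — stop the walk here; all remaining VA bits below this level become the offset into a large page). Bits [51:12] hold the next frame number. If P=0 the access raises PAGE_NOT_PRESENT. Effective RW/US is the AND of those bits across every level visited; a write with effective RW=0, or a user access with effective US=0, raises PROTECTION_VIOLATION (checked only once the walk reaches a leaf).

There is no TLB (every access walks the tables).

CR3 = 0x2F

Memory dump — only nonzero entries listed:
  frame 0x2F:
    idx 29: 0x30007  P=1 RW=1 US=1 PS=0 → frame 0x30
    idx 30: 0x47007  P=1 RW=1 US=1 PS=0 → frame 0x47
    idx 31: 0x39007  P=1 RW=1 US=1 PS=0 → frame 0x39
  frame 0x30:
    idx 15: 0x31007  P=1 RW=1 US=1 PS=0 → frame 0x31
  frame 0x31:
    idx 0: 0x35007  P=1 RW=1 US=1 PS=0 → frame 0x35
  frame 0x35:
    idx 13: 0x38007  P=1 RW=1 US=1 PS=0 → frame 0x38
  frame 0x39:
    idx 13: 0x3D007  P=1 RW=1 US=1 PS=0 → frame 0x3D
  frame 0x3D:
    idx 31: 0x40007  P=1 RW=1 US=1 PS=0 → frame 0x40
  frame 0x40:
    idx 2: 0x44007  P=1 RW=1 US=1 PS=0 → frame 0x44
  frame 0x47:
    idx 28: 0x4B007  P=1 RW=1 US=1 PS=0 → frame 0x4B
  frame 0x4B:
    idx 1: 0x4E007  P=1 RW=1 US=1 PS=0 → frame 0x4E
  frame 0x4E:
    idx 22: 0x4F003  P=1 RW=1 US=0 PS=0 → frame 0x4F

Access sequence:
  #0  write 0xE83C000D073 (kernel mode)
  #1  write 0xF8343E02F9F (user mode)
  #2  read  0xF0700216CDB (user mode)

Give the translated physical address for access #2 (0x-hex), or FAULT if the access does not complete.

Trace:
#0 VA=0xE83C000D073 (w,kernel):
  lvl0: tbl 0x2F, slot 29 ⇒ 0x30007 (P1/RW1/US1/PS0)
  lvl1: tbl 0x30, slot 15 ⇒ 0x31007 (P1/RW1/US1/PS0)
  lvl2: tbl 0x31, slot 0 ⇒ 0x35007 (P1/RW1/US1/PS0)
  lvl3: tbl 0x35, slot 13 ⇒ 0x38007 (P1/RW1/US1/PS0)
  → PA=0x38073  (4 entries read)
#1 VA=0xF8343E02F9F (w,user):
  lvl0: tbl 0x2F, slot 31 ⇒ 0x39007 (P1/RW1/US1/PS0)
  lvl1: tbl 0x39, slot 13 ⇒ 0x3D007 (P1/RW1/US1/PS0)
  lvl2: tbl 0x3D, slot 31 ⇒ 0x40007 (P1/RW1/US1/PS0)
  lvl3: tbl 0x40, slot 2 ⇒ 0x44007 (P1/RW1/US1/PS0)
  → PA=0x44F9F  (4 entries read)
#2 VA=0xF0700216CDB (r,user):
  lvl0: tbl 0x2F, slot 30 ⇒ 0x47007 (P1/RW1/US1/PS0)
  lvl1: tbl 0x47, slot 28 ⇒ 0x4B007 (P1/RW1/US1/PS0)
  lvl2: tbl 0x4B, slot 1 ⇒ 0x4E007 (P1/RW1/US1/PS0)
  lvl3: tbl 0x4E, slot 22 ⇒ 0x4F003 (P1/RW1/US0/PS0)
  ✗ PROTECTION_VIOLATION  [4 reads]

Access #2 PA: FAULT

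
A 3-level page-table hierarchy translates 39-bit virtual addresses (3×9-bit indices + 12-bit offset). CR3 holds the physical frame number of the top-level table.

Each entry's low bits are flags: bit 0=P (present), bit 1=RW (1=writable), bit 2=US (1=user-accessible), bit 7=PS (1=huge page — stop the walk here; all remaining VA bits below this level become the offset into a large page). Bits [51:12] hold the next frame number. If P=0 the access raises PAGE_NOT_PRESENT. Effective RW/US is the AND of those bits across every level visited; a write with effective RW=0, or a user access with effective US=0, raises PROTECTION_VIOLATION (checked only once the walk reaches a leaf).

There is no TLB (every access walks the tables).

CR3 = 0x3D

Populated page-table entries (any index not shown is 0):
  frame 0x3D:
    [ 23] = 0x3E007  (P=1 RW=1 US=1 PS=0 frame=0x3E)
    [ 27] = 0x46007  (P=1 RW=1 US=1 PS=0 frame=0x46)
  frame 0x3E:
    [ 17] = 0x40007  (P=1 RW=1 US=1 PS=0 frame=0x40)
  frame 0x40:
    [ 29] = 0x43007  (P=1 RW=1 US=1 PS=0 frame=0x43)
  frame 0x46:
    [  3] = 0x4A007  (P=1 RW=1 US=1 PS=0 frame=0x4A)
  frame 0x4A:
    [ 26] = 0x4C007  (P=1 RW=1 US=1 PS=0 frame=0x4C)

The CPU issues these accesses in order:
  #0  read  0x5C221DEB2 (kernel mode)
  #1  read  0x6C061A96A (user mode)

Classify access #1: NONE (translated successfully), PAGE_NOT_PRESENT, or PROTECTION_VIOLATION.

Per-access translation:
#0 VA=0x5C221DEB2 (r,kernel):
  L0 @0x3D[23] → 0x3E007  P=1,RW=1,US=1,PS=0
  L1 @0x3E[17] → 0x40007  P=1,RW=1,US=1,PS=0
  L2 @0x40[29] → 0x43007  P=1,RW=1,US=1,PS=0
  ⇒ phys 0x43EB2  [3 reads]
#1 VA=0x6C061A96A (r,user):
  L0 @0x3D[27] → 0x46007  P=1,RW=1,US=1,PS=0
  L1 @0x46[3] → 0x4A007  P=1,RW=1,US=1,PS=0
  L2 @0x4A[26] → 0x4C007  P=1,RW=1,US=1,PS=0
  ⇒ phys 0x4C96A  [3 reads]

Access #1 fault: NONE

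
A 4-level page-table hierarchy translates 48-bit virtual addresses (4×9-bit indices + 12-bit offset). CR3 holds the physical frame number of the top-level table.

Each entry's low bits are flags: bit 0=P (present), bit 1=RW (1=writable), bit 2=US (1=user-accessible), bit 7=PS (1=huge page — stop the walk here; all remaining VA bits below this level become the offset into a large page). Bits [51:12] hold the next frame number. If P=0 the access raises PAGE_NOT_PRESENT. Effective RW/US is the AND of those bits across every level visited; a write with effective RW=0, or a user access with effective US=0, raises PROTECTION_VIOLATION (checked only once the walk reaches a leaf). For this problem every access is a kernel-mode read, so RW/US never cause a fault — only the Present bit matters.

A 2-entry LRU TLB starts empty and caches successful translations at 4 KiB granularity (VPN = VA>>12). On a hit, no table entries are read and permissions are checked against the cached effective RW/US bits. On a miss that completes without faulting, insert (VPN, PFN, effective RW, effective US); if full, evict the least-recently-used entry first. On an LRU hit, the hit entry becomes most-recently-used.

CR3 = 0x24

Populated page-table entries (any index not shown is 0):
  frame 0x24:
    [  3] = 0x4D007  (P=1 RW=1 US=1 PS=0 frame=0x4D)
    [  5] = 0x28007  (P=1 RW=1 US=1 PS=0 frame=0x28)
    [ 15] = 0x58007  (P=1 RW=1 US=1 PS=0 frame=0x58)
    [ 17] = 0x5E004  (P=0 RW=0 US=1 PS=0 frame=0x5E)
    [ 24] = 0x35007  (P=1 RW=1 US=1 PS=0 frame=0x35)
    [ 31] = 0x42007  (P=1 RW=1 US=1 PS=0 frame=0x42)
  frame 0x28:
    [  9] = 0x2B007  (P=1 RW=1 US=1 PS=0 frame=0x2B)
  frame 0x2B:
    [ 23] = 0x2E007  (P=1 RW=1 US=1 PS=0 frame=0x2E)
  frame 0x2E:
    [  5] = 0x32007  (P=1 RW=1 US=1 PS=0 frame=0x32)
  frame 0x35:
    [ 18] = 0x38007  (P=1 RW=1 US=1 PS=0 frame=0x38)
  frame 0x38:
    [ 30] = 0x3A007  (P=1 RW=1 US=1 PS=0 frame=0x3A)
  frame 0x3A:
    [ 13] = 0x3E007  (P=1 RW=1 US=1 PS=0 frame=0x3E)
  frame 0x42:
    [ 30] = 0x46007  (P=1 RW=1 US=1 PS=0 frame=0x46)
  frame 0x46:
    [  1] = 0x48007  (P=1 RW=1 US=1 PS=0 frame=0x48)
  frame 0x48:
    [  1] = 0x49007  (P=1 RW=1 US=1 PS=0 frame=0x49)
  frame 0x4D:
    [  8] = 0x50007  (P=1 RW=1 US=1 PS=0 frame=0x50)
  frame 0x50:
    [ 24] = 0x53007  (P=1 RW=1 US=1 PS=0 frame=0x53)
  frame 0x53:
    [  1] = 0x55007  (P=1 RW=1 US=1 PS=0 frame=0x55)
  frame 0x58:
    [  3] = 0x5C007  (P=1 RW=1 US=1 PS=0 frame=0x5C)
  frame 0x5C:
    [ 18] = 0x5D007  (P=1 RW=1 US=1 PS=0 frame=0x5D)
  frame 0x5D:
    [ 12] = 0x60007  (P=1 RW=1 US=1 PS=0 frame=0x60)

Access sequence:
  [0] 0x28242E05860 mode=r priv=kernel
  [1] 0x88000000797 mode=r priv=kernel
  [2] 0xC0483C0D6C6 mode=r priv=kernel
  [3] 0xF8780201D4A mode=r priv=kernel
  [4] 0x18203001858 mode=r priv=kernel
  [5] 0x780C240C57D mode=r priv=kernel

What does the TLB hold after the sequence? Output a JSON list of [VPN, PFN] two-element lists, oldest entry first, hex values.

Walk each access:
#0 VA=0x28242E05860 (r,kernel):
  L0 @0x24[5] → 0x28007  P=1,RW=1,US=1,PS=0
  L1 @0x28[9] → 0x2B007  P=1,RW=1,US=1,PS=0
  L2 @0x2B[23] → 0x2E007  P=1,RW=1,US=1,PS=0
  L3 @0x2E[5] → 0x32007  P=1,RW=1,US=1,PS=0
  → PA=0x32860  (4 entries read)
#1 VA=0x88000000797 (r,kernel):
  L0 @0x24[17] → 0x5E004  P=0,RW=0,US=1,PS=0
  ⇒ fault: PAGE_NOT_PRESENT  — 1 lookups
#2 VA=0xC0483C0D6C6 (r,kernel):
  L0 @0x24[24] → 0x35007  P=1,RW=1,US=1,PS=0
  L1 @0x35[18] → 0x38007  P=1,RW=1,US=1,PS=0
  L2 @0x38[30] → 0x3A007  P=1,RW=1,US=1,PS=0
  L3 @0x3A[13] → 0x3E007  P=1,RW=1,US=1,PS=0
  → PA=0x3E6C6  (4 entries read)
#3 VA=0xF8780201D4A (r,kernel):
  L0 @0x24[31] → 0x42007  P=1,RW=1,US=1,PS=0
  L1 @0x42[30] → 0x46007  P=1,RW=1,US=1,PS=0
  L2 @0x46[1] → 0x48007  P=1,RW=1,US=1,PS=0
  L3 @0x48[1] → 0x49007  P=1,RW=1,US=1,PS=0
  → PA=0x49D4A  (4 entries read)
#4 VA=0x18203001858 (r,kernel):
  L0 @0x24[3] → 0x4D007  P=1,RW=1,US=1,PS=0
  L1 @0x4D[8] → 0x50007  P=1,RW=1,US=1,PS=0
  L2 @0x50[24] → 0x53007  P=1,RW=1,US=1,PS=0
  L3 @0x53[1] → 0x55007  P=1,RW=1,US=1,PS=0
  → PA=0x55858  (4 entries read)
#5 VA=0x780C240C57D (r,kernel):
  L0 @0x24[15] → 0x58007  P=1,RW=1,US=1,PS=0
  L1 @0x58[3] → 0x5C007  P=1,RW=1,US=1,PS=0
  L2 @0x5C[18] → 0x5D007  P=1,RW=1,US=1,PS=0
  L3 @0x5D[12] → 0x60007  P=1,RW=1,US=1,PS=0
  → PA=0x6057D  (4 entries read)

TLB: [["0x18203001", "0x55"], ["0x780C240C", "0x60"]]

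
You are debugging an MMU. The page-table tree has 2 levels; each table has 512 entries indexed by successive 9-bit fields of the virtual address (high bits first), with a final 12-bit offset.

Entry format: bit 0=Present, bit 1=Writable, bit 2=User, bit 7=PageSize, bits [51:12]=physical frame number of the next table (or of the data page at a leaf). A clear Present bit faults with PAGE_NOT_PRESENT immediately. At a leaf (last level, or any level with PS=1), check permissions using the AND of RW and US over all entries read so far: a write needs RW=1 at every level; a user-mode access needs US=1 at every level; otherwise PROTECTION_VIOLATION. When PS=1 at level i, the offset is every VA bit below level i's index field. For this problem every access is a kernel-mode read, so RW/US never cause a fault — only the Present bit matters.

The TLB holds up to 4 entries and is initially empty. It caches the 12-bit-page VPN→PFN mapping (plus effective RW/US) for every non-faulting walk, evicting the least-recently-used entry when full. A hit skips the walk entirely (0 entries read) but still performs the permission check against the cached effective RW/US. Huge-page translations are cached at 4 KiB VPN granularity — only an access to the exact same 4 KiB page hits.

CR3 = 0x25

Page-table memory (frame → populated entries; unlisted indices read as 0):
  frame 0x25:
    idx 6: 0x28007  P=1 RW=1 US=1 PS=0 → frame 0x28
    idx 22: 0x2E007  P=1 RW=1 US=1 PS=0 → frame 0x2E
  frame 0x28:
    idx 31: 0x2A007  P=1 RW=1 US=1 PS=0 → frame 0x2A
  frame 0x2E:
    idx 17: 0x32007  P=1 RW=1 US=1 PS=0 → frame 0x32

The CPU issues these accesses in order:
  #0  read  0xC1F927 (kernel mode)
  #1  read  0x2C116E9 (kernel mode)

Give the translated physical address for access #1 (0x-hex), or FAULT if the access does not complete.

Trace:
#0 VA=0xC1F927 (r,kernel):
  L0 @0x25[6] → 0x28007  P=1,RW=1,US=1,PS=0
  L1 @0x28[31] → 0x2A007  P=1,RW=1,US=1,PS=0
  ⇒ phys 0x2A927  [2 reads]
#1 VA=0x2C116E9 (r,kernel):
  L0 @0x25[22] → 0x2E007  P=1,RW=1,US=1,PS=0
  L1 @0x2E[17] → 0x32007  P=1,RW=1,US=1,PS=0
  ⇒ phys 0x326E9  [2 reads]

Access #1 PA: 0x326E9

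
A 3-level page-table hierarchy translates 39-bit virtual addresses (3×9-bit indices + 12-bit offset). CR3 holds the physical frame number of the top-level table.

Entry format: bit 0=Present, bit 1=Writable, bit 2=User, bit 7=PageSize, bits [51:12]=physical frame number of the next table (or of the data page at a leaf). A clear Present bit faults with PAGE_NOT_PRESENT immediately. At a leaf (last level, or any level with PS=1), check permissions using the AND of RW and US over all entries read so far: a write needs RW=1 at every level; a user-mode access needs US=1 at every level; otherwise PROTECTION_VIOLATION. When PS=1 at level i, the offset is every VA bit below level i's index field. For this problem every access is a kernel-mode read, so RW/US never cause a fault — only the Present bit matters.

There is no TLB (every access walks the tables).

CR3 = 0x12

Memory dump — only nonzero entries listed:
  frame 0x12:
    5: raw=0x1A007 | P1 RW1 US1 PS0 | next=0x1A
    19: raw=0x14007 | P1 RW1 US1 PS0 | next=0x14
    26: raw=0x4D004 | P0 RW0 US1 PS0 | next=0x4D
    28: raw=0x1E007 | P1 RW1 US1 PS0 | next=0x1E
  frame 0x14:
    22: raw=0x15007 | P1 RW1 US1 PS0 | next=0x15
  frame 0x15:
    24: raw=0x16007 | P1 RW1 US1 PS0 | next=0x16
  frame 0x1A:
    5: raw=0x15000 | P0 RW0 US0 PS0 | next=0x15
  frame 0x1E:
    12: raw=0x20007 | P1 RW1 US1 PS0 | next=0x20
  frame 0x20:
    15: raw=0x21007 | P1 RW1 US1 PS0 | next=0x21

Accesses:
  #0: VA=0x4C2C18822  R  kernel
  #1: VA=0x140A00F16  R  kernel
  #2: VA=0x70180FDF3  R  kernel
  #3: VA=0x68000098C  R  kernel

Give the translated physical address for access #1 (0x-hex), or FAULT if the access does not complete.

Per-access translation:
#0 VA=0x4C2C18822 (r,kernel):
  L0 @0x12[19] → 0x14007  P=1,RW=1,US=1,PS=0
  L1 @0x14[22] → 0x15007  P=1,RW=1,US=1,PS=0
  L2 @0x15[24] → 0x16007  P=1,RW=1,US=1,PS=0
  → PA=0x16822  (3 entries read)
#1 VA=0x140A00F16 (r,kernel):
  L0 @0x12[5] → 0x1A007  P=1,RW=1,US=1,PS=0
  L1 @0x1A[5] → 0x15000  P=0,RW=0,US=0,PS=0
  ✗ PAGE_NOT_PRESENT  [2 reads]
#2 VA=0x70180FDF3 (r,kernel):
  L0 @0x12[28] → 0x1E007  P=1,RW=1,US=1,PS=0
  L1 @0x1E[12] → 0x20007  P=1,RW=1,US=1,PS=0
  L2 @0x20[15] → 0x21007  P=1,RW=1,US=1,PS=0
  → PA=0x21DF3  (3 entries read)
#3 VA=0x68000098C (r,kernel):
  L0 @0x12[26] → 0x4D004  P=0,RW=0,US=1,PS=0
  ✗ PAGE_NOT_PRESENT  [1 reads]

Access #1 PA: FAULT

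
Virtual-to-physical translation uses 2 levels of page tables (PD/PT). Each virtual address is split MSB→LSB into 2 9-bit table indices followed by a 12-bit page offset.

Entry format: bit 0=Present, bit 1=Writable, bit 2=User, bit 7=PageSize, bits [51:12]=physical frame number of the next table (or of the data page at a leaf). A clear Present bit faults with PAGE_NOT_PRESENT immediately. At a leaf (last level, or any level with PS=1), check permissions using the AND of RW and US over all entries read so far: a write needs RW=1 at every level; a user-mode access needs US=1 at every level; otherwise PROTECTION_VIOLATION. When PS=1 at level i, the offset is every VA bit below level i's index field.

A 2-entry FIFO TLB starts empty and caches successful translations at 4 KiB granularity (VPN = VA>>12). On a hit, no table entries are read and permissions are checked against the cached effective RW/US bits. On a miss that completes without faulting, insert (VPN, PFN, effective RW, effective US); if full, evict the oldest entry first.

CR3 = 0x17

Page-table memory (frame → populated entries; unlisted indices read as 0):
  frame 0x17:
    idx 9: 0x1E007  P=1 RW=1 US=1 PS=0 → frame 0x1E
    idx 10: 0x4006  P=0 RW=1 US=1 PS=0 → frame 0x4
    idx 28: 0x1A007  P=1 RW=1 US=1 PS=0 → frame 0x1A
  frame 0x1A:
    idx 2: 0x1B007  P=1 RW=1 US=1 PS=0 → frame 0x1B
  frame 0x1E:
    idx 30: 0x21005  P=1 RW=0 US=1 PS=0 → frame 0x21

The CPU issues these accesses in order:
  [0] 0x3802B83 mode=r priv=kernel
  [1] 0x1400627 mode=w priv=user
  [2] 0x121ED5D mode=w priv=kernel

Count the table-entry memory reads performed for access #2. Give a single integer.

Per-access translation:
#0 VA=0x3802B83 (r,kernel):
  L0 @0x17[28] → 0x1A007  P=1,RW=1,US=1,PS=0
  L1 @0x1A[2] → 0x1B007  P=1,RW=1,US=1,PS=0
  ⇒ phys 0x1BB83  [2 reads]
#1 VA=0x1400627 (w,user):
  L0 @0x17[10] → 0x4006  P=0,RW=1,US=1,PS=0
  ⇒ fault: PAGE_NOT_PRESENT  — 1 lookups
#2 VA=0x121ED5D (w,kernel):
  L0 @0x17[9] → 0x1E007  P=1,RW=1,US=1,PS=0
  L1 @0x1E[30] → 0x21005  P=1,RW=0,US=1,PS=0
  ⇒ fault: PROTECTION_VIOLATION  — 2 lookups

Entries read for #2: 2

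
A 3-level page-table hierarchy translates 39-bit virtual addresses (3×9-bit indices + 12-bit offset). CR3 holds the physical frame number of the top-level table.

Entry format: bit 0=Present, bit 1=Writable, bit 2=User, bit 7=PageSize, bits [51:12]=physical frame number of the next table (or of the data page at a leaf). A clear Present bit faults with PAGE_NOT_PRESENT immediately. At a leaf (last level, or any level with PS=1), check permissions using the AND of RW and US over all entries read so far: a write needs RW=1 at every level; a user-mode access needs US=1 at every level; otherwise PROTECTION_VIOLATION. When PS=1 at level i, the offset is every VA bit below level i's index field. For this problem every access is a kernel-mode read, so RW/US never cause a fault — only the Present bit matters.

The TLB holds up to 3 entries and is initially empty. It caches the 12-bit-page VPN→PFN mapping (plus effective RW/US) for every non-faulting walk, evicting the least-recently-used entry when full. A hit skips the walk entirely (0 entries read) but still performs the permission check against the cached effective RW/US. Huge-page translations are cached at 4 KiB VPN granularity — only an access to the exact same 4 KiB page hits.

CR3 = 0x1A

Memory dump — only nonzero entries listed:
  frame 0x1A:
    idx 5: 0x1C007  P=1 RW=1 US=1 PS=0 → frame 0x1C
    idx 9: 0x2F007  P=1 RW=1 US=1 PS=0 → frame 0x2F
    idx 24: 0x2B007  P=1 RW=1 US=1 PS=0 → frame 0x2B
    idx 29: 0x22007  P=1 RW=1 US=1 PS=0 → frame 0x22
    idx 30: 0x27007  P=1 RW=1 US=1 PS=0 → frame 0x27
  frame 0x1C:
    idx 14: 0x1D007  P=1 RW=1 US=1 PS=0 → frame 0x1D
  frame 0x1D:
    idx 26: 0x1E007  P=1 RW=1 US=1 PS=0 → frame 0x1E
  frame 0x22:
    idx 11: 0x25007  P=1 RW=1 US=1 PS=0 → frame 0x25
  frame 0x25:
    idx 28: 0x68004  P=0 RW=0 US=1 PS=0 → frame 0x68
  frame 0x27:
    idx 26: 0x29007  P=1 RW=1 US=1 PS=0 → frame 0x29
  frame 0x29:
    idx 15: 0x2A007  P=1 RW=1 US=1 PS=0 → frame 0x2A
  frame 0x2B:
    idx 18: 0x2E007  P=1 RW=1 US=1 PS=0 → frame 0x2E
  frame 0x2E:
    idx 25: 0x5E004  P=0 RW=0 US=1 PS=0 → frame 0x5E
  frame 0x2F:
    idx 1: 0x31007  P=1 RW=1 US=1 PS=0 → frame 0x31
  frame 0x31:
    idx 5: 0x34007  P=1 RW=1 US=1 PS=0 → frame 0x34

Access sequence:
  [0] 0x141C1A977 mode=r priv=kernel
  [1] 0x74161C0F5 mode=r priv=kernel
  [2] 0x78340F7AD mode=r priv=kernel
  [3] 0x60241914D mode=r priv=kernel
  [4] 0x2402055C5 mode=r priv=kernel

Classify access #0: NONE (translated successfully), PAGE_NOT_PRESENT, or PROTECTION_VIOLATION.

Trace:
#0 VA=0x141C1A977 (r,kernel):
  [0] read 0x1A idx=5: raw=0x1C007 flags P=1 W=1 U=1 S=0
  [1] read 0x1C idx=14: raw=0x1D007 flags P=1 W=1 U=1 S=0
  [2] read 0x1D idx=26: raw=0x1E007 flags P=1 W=1 U=1 S=0
  ✓ 0x1E977  — 3 lookups
#1 VA=0x74161C0F5 (r,kernel):
  [0] read 0x1A idx=29: raw=0x22007 flags P=1 W=1 U=1 S=0
  [1] read 0x22 idx=11: raw=0x25007 flags P=1 W=1 U=1 S=0
  [2] read 0x25 idx=28: raw=0x68004 flags P=0 W=0 U=1 S=0
  ✗ PAGE_NOT_PRESENT  [3 reads]
#2 VA=0x78340F7AD (r,kernel):
  [0] read 0x1A idx=30: raw=0x27007 flags P=1 W=1 U=1 S=0
  [1] read 0x27 idx=26: raw=0x29007 flags P=1 W=1 U=1 S=0
  [2] read 0x29 idx=15: raw=0x2A007 flags P=1 W=1 U=1 S=0
  ✓ 0x2A7AD  — 3 lookups
#3 VA=0x60241914D (r,kernel):
  [0] read 0x1A idx=24: raw=0x2B007 flags P=1 W=1 U=1 S=0
  [1] read 0x2B idx=18: raw=0x2E007 flags P=1 W=1 U=1 S=0
  [2] read 0x2E idx=25: raw=0x5E004 flags P=0 W=0 U=1 S=0
  ✗ PAGE_NOT_PRESENT  [3 reads]
#4 VA=0x2402055C5 (r,kernel):
  [0] read 0x1A idx=9: raw=0x2F007 flags P=1 W=1 U=1 S=0
  [1] read 0x2F idx=1: raw=0x31007 flags P=1 W=1 U=1 S=0
  [2] read 0x31 idx=5: raw=0x34007 flags P=1 W=1 U=1 S=0
  ✓ 0x345C5  — 3 lookups

Access #0 fault: NONE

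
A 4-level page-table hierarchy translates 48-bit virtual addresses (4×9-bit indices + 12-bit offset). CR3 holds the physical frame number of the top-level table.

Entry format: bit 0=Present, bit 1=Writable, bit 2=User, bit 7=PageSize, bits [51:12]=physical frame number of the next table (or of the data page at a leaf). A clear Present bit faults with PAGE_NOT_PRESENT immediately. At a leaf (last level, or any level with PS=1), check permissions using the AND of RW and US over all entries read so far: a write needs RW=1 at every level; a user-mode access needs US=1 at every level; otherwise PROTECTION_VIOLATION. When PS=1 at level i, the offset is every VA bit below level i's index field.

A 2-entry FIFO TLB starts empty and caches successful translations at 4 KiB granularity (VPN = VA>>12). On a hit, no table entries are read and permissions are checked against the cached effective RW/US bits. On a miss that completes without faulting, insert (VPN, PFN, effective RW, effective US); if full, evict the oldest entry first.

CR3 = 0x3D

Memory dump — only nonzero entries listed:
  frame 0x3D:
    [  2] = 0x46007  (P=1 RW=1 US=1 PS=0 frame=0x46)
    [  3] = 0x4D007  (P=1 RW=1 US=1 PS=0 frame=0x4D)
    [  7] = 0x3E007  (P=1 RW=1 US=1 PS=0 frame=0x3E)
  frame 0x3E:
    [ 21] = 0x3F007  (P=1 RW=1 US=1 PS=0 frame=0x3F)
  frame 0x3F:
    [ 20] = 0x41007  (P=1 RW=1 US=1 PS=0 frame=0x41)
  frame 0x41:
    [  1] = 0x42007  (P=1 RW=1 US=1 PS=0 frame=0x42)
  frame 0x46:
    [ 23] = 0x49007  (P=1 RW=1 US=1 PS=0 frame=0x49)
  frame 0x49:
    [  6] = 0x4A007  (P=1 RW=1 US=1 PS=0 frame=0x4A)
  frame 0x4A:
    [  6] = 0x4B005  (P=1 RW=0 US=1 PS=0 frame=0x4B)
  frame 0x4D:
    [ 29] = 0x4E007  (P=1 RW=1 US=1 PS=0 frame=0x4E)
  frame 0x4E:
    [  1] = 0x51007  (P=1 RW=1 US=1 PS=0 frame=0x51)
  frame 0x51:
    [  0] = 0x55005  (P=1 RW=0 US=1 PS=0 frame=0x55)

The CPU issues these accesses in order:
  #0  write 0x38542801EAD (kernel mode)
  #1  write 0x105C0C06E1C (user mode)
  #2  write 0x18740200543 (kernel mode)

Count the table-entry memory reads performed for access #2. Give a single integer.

Trace:
#0 VA=0x38542801EAD (w,kernel):
  L0: frame=0x3D idx=7 entry=0x3E007 [P=1 RW=1 US=1 PS=0]
  L1: frame=0x3E idx=21 entry=0x3F007 [P=1 RW=1 US=1 PS=0]
  L2: frame=0x3F idx=20 entry=0x41007 [P=1 RW=1 US=1 PS=0]
  L3: frame=0x41 idx=1 entry=0x42007 [P=1 RW=1 US=1 PS=0]
  → PA=0x42EAD  (4 entries read)
#1 VA=0x105C0C06E1C (w,user):
  L0: frame=0x3D idx=2 entry=0x46007 [P=1 RW=1 US=1 PS=0]
  L1: frame=0x46 idx=23 entry=0x49007 [P=1 RW=1 US=1 PS=0]
  L2: frame=0x49 idx=6 entry=0x4A007 [P=1 RW=1 US=1 PS=0]
  L3: frame=0x4A idx=6 entry=0x4B005 [P=1 RW=0 US=1 PS=0]
  ⇒ fault: PROTECTION_VIOLATION  — 4 lookups
#2 VA=0x18740200543 (w,kernel):
  L0: frame=0x3D idx=3 entry=0x4D007 [P=1 RW=1 US=1 PS=0]
  L1: frame=0x4D idx=29 entry=0x4E007 [P=1 RW=1 US=1 PS=0]
  L2: frame=0x4E idx=1 entry=0x51007 [P=1 RW=1 US=1 PS=0]
  L3: frame=0x51 idx=0 entry=0x55005 [P=1 RW=0 US=1 PS=0]
  ⇒ fault: PROTECTION_VIOLATION  — 4 lookups

Entries read for #2: 4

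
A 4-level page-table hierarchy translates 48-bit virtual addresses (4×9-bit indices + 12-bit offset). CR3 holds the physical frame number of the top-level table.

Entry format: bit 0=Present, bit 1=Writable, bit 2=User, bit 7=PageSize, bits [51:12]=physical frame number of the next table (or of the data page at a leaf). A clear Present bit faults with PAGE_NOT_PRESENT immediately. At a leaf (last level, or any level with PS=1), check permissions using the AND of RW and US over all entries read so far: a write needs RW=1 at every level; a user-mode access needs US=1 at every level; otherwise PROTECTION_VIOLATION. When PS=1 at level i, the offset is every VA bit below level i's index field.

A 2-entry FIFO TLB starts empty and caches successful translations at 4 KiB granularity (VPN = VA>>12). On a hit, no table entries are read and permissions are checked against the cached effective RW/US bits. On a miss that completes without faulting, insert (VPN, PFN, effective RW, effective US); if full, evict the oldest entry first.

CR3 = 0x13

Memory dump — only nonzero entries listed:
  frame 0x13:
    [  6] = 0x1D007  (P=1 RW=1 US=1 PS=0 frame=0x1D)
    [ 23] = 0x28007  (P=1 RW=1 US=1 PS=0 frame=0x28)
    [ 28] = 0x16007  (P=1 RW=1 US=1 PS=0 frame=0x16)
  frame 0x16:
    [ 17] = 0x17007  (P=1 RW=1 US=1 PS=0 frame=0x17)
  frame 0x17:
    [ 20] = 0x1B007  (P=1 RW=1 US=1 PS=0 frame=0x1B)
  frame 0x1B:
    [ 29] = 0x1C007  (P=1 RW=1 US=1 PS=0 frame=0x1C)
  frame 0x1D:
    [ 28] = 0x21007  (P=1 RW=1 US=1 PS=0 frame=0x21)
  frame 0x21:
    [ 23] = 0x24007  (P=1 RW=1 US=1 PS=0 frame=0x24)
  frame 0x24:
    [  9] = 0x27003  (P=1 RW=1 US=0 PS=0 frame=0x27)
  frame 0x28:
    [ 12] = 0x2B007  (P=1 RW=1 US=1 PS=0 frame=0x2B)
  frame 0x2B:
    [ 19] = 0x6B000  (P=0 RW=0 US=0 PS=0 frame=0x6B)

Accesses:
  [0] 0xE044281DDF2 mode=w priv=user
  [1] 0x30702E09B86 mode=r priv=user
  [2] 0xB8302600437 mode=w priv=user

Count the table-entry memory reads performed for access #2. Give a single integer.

Trace:
#0 VA=0xE044281DDF2 (w,user):
  [0] read 0x13 idx=28: raw=0x16007 flags P=1 W=1 U=1 S=0
  [1] read 0x16 idx=17: raw=0x17007 flags P=1 W=1 U=1 S=0
  [2] read 0x17 idx=20: raw=0x1B007 flags P=1 W=1 U=1 S=0
  [3] read 0x1B idx=29: raw=0x1C007 flags P=1 W=1 U=1 S=0
  → PA=0x1CDF2  (4 entries read)
#1 VA=0x30702E09B86 (r,user):
  [0] read 0x13 idx=6: raw=0x1D007 flags P=1 W=1 U=1 S=0
  [1] read 0x1D idx=28: raw=0x21007 flags P=1 W=1 U=1 S=0
  [2] read 0x21 idx=23: raw=0x24007 flags P=1 W=1 U=1 S=0
  [3] read 0x24 idx=9: raw=0x27003 flags P=1 W=1 U=0 S=0
  ⇒ fault: PROTECTION_VIOLATION  — 4 lookups
#2 VA=0xB8302600437 (w,user):
  [0] read 0x13 idx=23: raw=0x28007 flags P=1 W=1 U=1 S=0
  [1] read 0x28 idx=12: raw=0x2B007 flags P=1 W=1 U=1 S=0
  [2] read 0x2B idx=19: raw=0x6B000 flags P=0 W=0 U=0 S=0
  ⇒ fault: PAGE_NOT_PRESENT  — 3 lookups

Entries read for #2: 3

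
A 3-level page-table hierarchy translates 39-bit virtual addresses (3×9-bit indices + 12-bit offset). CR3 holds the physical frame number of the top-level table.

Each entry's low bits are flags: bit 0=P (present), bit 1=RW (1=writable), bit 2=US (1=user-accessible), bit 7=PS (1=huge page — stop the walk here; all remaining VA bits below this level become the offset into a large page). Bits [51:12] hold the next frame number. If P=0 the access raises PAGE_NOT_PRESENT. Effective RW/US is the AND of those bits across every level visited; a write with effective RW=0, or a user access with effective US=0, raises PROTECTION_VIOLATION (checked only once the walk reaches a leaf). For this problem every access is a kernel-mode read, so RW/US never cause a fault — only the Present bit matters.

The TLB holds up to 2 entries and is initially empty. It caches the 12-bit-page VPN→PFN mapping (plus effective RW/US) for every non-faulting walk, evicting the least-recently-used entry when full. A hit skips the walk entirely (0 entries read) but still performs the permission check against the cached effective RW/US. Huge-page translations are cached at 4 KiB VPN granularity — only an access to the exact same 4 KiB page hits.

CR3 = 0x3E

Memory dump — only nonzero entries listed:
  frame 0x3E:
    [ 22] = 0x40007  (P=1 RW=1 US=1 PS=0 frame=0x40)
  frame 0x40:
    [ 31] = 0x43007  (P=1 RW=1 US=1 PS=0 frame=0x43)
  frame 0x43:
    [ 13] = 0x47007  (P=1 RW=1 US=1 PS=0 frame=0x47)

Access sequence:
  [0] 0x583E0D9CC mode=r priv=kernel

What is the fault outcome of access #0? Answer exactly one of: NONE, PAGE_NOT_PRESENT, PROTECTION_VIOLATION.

Per-access translation:
#0 VA=0x583E0D9CC (r,kernel):
  L0 @0x3E[22] → 0x40007  P=1,RW=1,US=1,PS=0
  L1 @0x40[31] → 0x43007  P=1,RW=1,US=1,PS=0
  L2 @0x43[13] → 0x47007  P=1,RW=1,US=1,PS=0
  → PA=0x479CC  (3 entries read)

Access #0 fault: NONE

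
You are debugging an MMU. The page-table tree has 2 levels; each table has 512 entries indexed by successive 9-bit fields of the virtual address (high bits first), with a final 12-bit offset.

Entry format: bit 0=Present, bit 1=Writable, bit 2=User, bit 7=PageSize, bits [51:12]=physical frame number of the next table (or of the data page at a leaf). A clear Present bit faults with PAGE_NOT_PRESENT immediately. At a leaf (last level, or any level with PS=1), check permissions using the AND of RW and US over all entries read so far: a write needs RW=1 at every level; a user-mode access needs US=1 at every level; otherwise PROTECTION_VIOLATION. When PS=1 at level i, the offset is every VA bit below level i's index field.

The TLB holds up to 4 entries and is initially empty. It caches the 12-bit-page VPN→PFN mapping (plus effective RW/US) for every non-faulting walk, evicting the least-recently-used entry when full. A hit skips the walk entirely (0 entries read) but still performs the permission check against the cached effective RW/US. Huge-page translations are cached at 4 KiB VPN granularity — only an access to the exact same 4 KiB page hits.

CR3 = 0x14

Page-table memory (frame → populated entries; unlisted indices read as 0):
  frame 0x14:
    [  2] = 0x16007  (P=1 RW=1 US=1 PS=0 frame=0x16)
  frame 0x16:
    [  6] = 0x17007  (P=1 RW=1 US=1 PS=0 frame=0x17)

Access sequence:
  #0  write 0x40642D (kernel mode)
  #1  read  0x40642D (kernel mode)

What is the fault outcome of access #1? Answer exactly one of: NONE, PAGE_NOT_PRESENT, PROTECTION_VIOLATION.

Trace:
#0 VA=0x40642D (w,kernel):
  lvl0: tbl 0x14, slot 2 ⇒ 0x16007 (P1/RW1/US1/PS0)
  lvl1: tbl 0x16, slot 6 ⇒ 0x17007 (P1/RW1/US1/PS0)
  → PA=0x1742D  (2 entries read)
#1 VA=0x40642D (r,kernel):
  TLB hit vpn=0x406 → PA=0x1742D

Access #1 fault: NONE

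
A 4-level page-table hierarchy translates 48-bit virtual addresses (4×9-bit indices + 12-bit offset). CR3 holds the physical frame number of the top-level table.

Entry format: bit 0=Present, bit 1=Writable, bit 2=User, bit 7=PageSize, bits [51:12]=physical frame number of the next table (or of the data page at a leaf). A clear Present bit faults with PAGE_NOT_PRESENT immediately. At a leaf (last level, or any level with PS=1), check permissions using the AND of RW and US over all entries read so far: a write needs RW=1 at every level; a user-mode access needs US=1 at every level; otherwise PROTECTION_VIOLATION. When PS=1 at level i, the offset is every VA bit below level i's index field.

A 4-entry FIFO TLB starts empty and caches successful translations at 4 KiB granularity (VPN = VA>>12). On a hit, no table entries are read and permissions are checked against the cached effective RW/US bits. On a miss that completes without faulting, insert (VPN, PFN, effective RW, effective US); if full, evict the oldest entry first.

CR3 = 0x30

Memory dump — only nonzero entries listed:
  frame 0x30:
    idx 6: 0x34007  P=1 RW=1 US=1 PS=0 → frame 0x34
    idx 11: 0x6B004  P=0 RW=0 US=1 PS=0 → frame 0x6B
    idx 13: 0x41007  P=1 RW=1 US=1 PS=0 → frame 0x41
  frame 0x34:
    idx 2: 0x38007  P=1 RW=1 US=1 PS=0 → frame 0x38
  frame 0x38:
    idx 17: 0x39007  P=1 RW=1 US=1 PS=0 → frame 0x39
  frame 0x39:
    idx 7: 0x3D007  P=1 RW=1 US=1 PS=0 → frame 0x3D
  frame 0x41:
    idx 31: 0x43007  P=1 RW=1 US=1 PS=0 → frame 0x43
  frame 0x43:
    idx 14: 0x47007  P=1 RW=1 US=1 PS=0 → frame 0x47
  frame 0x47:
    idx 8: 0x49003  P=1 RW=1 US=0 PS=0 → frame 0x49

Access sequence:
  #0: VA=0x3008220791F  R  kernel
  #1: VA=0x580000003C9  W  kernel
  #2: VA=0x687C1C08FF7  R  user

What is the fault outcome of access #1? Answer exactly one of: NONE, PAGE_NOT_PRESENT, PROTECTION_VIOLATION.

Per-access translation:
#0 VA=0x3008220791F (r,kernel):
  [0] read 0x30 idx=6: raw=0x34007 flags P=1 W=1 U=1 S=0
  [1] read 0x34 idx=2: raw=0x38007 flags P=1 W=1 U=1 S=0
  [2] read 0x38 idx=17: raw=0x39007 flags P=1 W=1 U=1 S=0
  [3] read 0x39 idx=7: raw=0x3D007 flags P=1 W=1 U=1 S=0
  ⇒ phys 0x3D91F  [4 reads]
#1 VA=0x580000003C9 (w,kernel):
  [0] read 0x30 idx=11: raw=0x6B004 flags P=0 W=0 U=1 S=0
  ✗ PAGE_NOT_PRESENT  [1 reads]
#2 VA=0x687C1C08FF7 (r,user):
  [0] read 0x30 idx=13: raw=0x41007 flags P=1 W=1 U=1 S=0
  [1] read 0x41 idx=31: raw=0x43007 flags P=1 W=1 U=1 S=0
  [2] read 0x43 idx=14: raw=0x47007 flags P=1 W=1 U=1 S=0
  [3] read 0x47 idx=8: raw=0x49003 flags P=1 W=1 U=0 S=0
  ✗ PROTECTION_VIOLATION  [4 reads]

Access #1 fault: PAGE_NOT_PRESENT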